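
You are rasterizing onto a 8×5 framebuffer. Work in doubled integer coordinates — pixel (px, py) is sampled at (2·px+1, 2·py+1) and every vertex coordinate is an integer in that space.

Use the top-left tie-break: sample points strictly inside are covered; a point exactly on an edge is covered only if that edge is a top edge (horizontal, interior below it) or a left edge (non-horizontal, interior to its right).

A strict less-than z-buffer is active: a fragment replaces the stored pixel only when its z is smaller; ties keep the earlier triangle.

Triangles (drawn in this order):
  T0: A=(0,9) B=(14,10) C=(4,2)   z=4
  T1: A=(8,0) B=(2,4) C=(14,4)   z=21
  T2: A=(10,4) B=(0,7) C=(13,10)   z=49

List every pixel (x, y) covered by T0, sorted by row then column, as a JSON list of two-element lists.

T0:
  2·area = 102  (B↔C swapped to make it positive)
  edge (0, 9)→(4, 2): d=(4,-7) top-left  bias=+0
  edge (4, 2)→(14, 10): d=(10,8) right/bottom  bias=-1
  edge (14, 10)→(0, 9): d=(-14,-1) top-left  bias=+0
    (2,1)@(5, 3): e=[11,2,89] → █
    (3,1)@(7, 3): e=[25,-14,91] → ·
    (1,2)@(3, 5): e=[5,38,59] → █
    (3,2)@(7, 5): e=[33,6,63] → █
    (4,2)@(9, 5): e=[47,-10,65] → ·
    (1,3)@(3, 7): e=[13,58,31] → █
    (4,3)@(9, 7): e=[55,10,37] → █
    (5,3)@(11, 7): e=[69,-6,39] → ·
    (0,4)@(1, 9): e=[7,94,1] → █
    (5,4)@(11, 9): e=[77,14,11] → █
    (6,4)@(13, 9): e=[91,-2,13] → ·
  covered (14 px):
    · · · · · · · ·
    · · █ · · · · ·
    · █ █ █ · · · ·
    · █ █ █ █ · · ·
    █ █ █ █ █ █ · ·
T1:
  2·area = 48  (B↔C swapped to make it positive)
  edge (8, 0)→(14, 4): d=(6,4) right/bottom  bias=-1
  edge (14, 4)→(2, 4): d=(-12,0) right/bottom  bias=-1
  edge (2, 4)→(8, 0): d=(6,-4) top-left  bias=+0
    (3,0)@(7, 1): e=[10,36,2] → █
    (4,0)@(9, 1): e=[2,36,10] → █
    (5,0)@(11, 1): e=[-6,36,18] → ·
    (2,1)@(5, 3): e=[30,12,6] → █
    (5,1)@(11, 3): e=[6,12,30] → █
    (6,1)@(13, 3): e=[-2,12,38] → ·
    (2,2)@(5, 5): e=[42,-12,18] → ·
    (3,2)@(7, 5): e=[34,-12,26] → ·
    (4,2)@(9, 5): e=[26,-12,34] → ·
    (5,2)@(11, 5): e=[18,-12,42] → ·
  covered (6 px):
    · · · █ █ · · ·
    · · █ █ █ █ · ·
    · · · · · · · ·
    · · · · · · · ·
    · · · · · · · ·
T2:
  2·area = 69  (B↔C swapped to make it positive)
  edge (10, 4)→(13, 10): d=(3,6) right/bottom  bias=-1
  edge (13, 10)→(0, 7): d=(-13,-3) top-left  bias=+0
  edge (0, 7)→(10, 4): d=(10,-3) top-left  bias=+0
    (3,2)@(7, 5): e=[21,47,1] → █
    (4,2)@(9, 5): e=[9,53,7] → █
    (5,2)@(11, 5): e=[-3,59,13] → ·
    (0,3)@(1, 7): e=[63,3,3] → █
    (1,3)@(3, 7): e=[51,9,9] → █
    (2,3)@(5, 7): e=[39,15,15] → █
    (5,3)@(11, 7): e=[3,33,33] → █
    (6,3)@(13, 7): e=[-9,39,39] → ·
    (0,4)@(1, 9): e=[69,-23,23] → ·
    (1,4)@(3, 9): e=[57,-17,29] → ·
    (2,4)@(5, 9): e=[45,-11,35] → ·
    (3,4)@(7, 9): e=[33,-5,41] → ·
  covered (10 px):
    · · · · · · · ·
    · · · · · · · ·
    · · · █ █ · · ·
    █ █ █ █ █ █ · ·
    · · · · █ █ · ·

Answer: [[2,1],[1,2],[2,2],[3,2],[1,3],[2,3],[3,3],[4,3],[0,4],[1,4],[2,4],[3,4],[4,4],[5,4]]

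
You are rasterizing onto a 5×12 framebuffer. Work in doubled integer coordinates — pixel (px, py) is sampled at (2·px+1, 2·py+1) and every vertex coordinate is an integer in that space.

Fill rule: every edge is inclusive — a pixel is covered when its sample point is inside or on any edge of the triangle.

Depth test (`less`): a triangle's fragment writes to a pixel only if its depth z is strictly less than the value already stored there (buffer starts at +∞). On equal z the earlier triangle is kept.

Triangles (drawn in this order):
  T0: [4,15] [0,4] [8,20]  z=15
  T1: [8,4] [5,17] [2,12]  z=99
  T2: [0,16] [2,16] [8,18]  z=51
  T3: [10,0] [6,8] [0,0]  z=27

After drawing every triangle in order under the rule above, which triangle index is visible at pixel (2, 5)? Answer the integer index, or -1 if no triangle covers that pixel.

T0:
  2·area = 24
  edge (4, 15)→(0, 4): d=(-4,-11) inclusive
  edge (0, 4)→(8, 20): d=(8,16) inclusive
  edge (8, 20)→(4, 15): d=(-4,-5) inclusive
    (1,5)@(3, 11): e=[5,8,11] → X
    (2,5)@(5, 11): e=[27,-24,21] → .
    (1,6)@(3, 13): e=[-3,24,3] → .
    (2,7)@(5, 15): e=[11,8,5] → X
    (3,7)@(7, 15): e=[33,-24,15] → .
    (2,8)@(5, 17): e=[3,24,-3] → .
  covered (2 px):
    . . . . .
    . . . . .
    . . . . .
    . . . . .
    . . . . .
    . X . . .
    . . . . .
    . . X . .
    . . . . .
    . . . . .
    . . . . .
    . . . . .
T1:
  2·area = 54
  edge (8, 4)→(5, 17): d=(-3,13) inclusive
  edge (5, 17)→(2, 12): d=(-3,-5) inclusive
  edge (2, 12)→(8, 4): d=(6,-8) inclusive
    (3,3)@(7, 7): e=[4,40,10] → X
    (4,3)@(9, 7): e=[-22,50,26] → .
    (2,4)@(5, 9): e=[24,24,6] → X
    (3,4)@(7, 9): e=[-2,34,22] → .
    (1,5)@(3, 11): e=[44,8,2] → X
    (3,5)@(7, 11): e=[-8,28,34] → .
    (1,6)@(3, 13): e=[38,2,14] → X
    (3,6)@(7, 13): e=[-14,22,46] → .
    (1,7)@(3, 15): e=[32,-4,26] → .
    (2,7)@(5, 15): e=[6,6,42] → X
    (3,7)@(7, 15): e=[-20,16,58] → .
    (2,8)@(5, 17): e=[0,0,54] → X  [on edge]
  covered (8 px):
    . . . . .
    . . . . .
    . . . . .
    . . . X .
    . . X . .
    . X X . .
    . X X . .
    . . X . .
    . . X . .
    . . . . .
    . . . . .
    . . . . .
T2:
  2·area = 4
  edge (0, 16)→(2, 16): d=(2,0) inclusive
  edge (2, 16)→(8, 18): d=(6,2) inclusive
  edge (8, 18)→(0, 16): d=(-8,-2) inclusive
    (2,8)@(5, 17): e=[2,0,2] → X  [on edge]
    (3,8)@(7, 17): e=[2,-4,6] → .
    (2,9)@(5, 19): e=[6,12,-14] → .
  covered (1 px):
    . . . . .
    . . . . .
    . . . . .
    . . . . .
    . . . . .
    . . . . .
    . . . . .
    . . . . .
    . . X . .
    . . . . .
    . . . . .
    . . . . .
T3:
  2·area = 80
  edge (10, 0)→(6, 8): d=(-4,8) inclusive
  edge (6, 8)→(0, 0): d=(-6,-8) inclusive
  edge (0, 0)→(10, 0): d=(10,0) inclusive
    (0,0)@(1, 1): e=[68,2,10] → X
    (1,0)@(3, 1): e=[52,18,10] → X
    (2,0)@(5, 1): e=[36,34,10] → X
    (3,0)@(7, 1): e=[20,50,10] → X
    (4,0)@(9, 1): e=[4,66,10] → X
    (0,1)@(1, 3): e=[60,-10,30] → .
    (1,1)@(3, 3): e=[44,6,30] → X
    (4,1)@(9, 3): e=[-4,54,30] → .
    (1,2)@(3, 5): e=[36,-6,50] → .
    (2,2)@(5, 5): e=[20,10,50] → X
    (4,2)@(9, 5): e=[-12,42,50] → .
    (2,3)@(5, 7): e=[12,-2,70] → .
  covered (10 px):
    X X X X X
    . X X X .
    . . X X .
    . . . . .
    . . . . .
    . . . . .
    . . . . .
    . . . . .
    . . . . .
    . . . . .
    . . . . .
    . . . . .

Z-buffer (winner per pixel, '.' = empty):
  3 3 3 3 3
  . 3 3 3 .
  . . 3 3 .
  . . . 1 .
  . . 1 . .
  . 0 1 . .
  . 1 1 . .
  . . 0 . .
  . . 2 . .
  . . . . .
  . . . . .
  . . . . .

Result: 1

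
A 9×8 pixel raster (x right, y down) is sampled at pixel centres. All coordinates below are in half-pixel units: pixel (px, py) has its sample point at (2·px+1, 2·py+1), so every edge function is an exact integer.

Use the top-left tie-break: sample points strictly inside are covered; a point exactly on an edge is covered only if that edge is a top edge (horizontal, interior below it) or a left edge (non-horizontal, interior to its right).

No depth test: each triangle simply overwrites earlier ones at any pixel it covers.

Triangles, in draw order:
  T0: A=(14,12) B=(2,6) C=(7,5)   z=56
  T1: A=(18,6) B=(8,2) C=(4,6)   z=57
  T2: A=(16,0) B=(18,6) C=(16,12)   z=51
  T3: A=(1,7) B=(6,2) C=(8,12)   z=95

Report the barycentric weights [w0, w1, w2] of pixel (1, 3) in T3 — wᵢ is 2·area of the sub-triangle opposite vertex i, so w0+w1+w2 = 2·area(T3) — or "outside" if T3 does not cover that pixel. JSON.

T0:
  2·area = 42
  edge (14, 12)→(2, 6): d=(-12,-6) top-left  bias=+0
  edge (2, 6)→(7, 5): d=(5,-1) top-left  bias=+0
  edge (7, 5)→(14, 12): d=(7,7) right/bottom  bias=-1
    (1,0)@(3, 1): e=[66,-24,0] → ·  [on edge]
    (2,1)@(5, 3): e=[54,-12,0] → ·  [on edge]
    (8,1)@(17, 3): e=[126,0,-84] → ·  [on edge]
    (3,2)@(7, 5): e=[42,0,0] → ·  [on edge]
    (2,3)@(5, 7): e=[6,8,28] → █
    (3,3)@(7, 7): e=[18,10,14] → █
    (4,3)@(9, 7): e=[30,12,0] → ·  [on edge]
    (2,4)@(5, 9): e=[-18,18,42] → ·
    (3,4)@(7, 9): e=[-6,20,28] → ·
    (4,4)@(9, 9): e=[6,22,14] → █
    (5,4)@(11, 9): e=[18,24,0] → ·  [on edge]
    (4,5)@(9, 11): e=[-18,32,28] → ·
    (6,5)@(13, 11): e=[6,36,0] → ·  [on edge]
    (7,6)@(15, 13): e=[-6,48,0] → ·  [on edge]
    (8,7)@(17, 15): e=[-18,60,0] → ·  [on edge]
  covered (3 px):
    · · · · · · · · ·
    · · · · · · · · ·
    · · · · · · · · ·
    · · █ █ · · · · ·
    · · · · █ · · · ·
    · · · · · · · · ·
    · · · · · · · · ·
    · · · · · · · · ·
T1:
  2·area = 56  (B↔C swapped to make it positive)
  edge (18, 6)→(4, 6): d=(-14,0) right/bottom  bias=-1
  edge (4, 6)→(8, 2): d=(4,-4) top-left  bias=+0
  edge (8, 2)→(18, 6): d=(10,4) right/bottom  bias=-1
    (4,0)@(9, 1): e=[70,0,-14] → ·  [on edge]
    (3,1)@(7, 3): e=[42,0,14] → █  [on edge]
    (4,1)@(9, 3): e=[42,8,6] → █
    (5,1)@(11, 3): e=[42,16,-2] → ·
    (2,2)@(5, 5): e=[14,0,42] → █  [on edge]
    (5,2)@(11, 5): e=[14,24,18] → █
    (6,2)@(13, 5): e=[14,32,10] → █
    (7,2)@(15, 5): e=[14,40,2] → █
    (8,2)@(17, 5): e=[14,48,-6] → ·
    (1,3)@(3, 7): e=[-14,0,70] → ·  [on edge]
    (2,3)@(5, 7): e=[-14,8,62] → ·
    (3,3)@(7, 7): e=[-14,16,54] → ·
    (0,4)@(1, 9): e=[-42,0,98] → ·  [on edge]
  covered (8 px):
    · · · · · · · · ·
    · · · █ █ · · · ·
    · · █ █ █ █ █ █ ·
    · · · · · · · · ·
    · · · · · · · · ·
    · · · · · · · · ·
    · · · · · · · · ·
    · · · · · · · · ·
T2:
  2·area = 24
  edge (16, 0)→(18, 6): d=(2,6) right/bottom  bias=-1
  edge (18, 6)→(16, 12): d=(-2,6) right/bottom  bias=-1
  edge (16, 12)→(16, 0): d=(0,-12) top-left  bias=+0
    (8,1)@(17, 3): e=[0,12,12] → ·  [on edge]
    (8,2)@(17, 5): e=[4,8,12] → █
    (8,3)@(17, 7): e=[8,4,12] → █
    (8,4)@(17, 9): e=[12,0,12] → ·  [on edge]
    (7,7)@(15, 15): e=[36,0,-12] → ·  [on edge]
  covered (2 px):
    · · · · · · · · ·
    · · · · · · · · ·
    · · · · · · · · █
    · · · · · · · · █
    · · · · · · · · ·
    · · · · · · · · ·
    · · · · · · · · ·
    · · · · · · · · ·
T3:
  2·area = 60
  edge (1, 7)→(6, 2): d=(5,-5) top-left  bias=+0
  edge (6, 2)→(8, 12): d=(2,10) right/bottom  bias=-1
  edge (8, 12)→(1, 7): d=(-7,-5) top-left  bias=+0
    (3,0)@(7, 1): e=[0,-12,72] → ·  [on edge]
    (2,1)@(5, 3): e=[0,12,48] → █  [on edge]
    (3,1)@(7, 3): e=[10,-8,58] → ·
    (1,2)@(3, 5): e=[0,36,24] → █  [on edge]
    (3,2)@(7, 5): e=[20,-4,44] → ·
    (0,3)@(1, 7): e=[0,60,0] → █  [on edge]
    (3,3)@(7, 7): e=[30,0,30] → ·  [on edge]
    (0,4)@(1, 9): e=[10,64,-14] → ·
    (1,4)@(3, 9): e=[20,44,-4] → ·
    (2,4)@(5, 9): e=[30,24,6] → █
    (3,4)@(7, 9): e=[40,4,16] → █
    (4,4)@(9, 9): e=[50,-16,26] → ·
  covered (9 px):
    · · · · · · · · ·
    · · █ · · · · · ·
    · █ █ · · · · · ·
    █ █ █ · · · · · ·
    · · █ █ · · · · ·
    · · · █ · · · · ·
    · · · · · · · · ·
    · · · · · · · · ·

Final: [40,10,10]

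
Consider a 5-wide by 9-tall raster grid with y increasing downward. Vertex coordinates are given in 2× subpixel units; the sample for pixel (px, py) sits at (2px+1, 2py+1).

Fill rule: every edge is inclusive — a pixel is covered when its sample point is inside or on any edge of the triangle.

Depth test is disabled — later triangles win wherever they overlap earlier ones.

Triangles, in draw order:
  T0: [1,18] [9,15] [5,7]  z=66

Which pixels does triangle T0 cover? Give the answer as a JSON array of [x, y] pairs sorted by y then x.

T0:
  2·area = 76  (B↔C swapped to make it positive)
  edge (1, 18)→(5, 7): d=(4,-11) inclusive
  edge (5, 7)→(9, 15): d=(4,8) inclusive
  edge (9, 15)→(1, 18): d=(-8,3) inclusive
    (1,1)@(3, 3): e=[-38,0,114] → ·  [on edge]
    (2,3)@(5, 7): e=[0,0,76] → █  [on edge]
    (3,3)@(7, 7): e=[22,-16,70] → ·
    (2,4)@(5, 9): e=[8,8,60] → █
    (3,4)@(7, 9): e=[30,-8,54] → ·
    (2,5)@(5, 11): e=[16,16,44] → █
    (3,5)@(7, 11): e=[38,0,38] → █  [on edge]
    (4,5)@(9, 11): e=[60,-16,32] → ·
    (1,6)@(3, 13): e=[2,40,34] → █
    (4,6)@(9, 13): e=[68,-8,16] → ·
    (1,7)@(3, 15): e=[10,48,18] → █
    (4,7)@(9, 15): e=[76,0,0] → █  [on edge]
  covered (12 px):
    · · · · ·
    · · · · ·
    · · · · ·
    · · █ · ·
    · · █ · ·
    · · █ █ ·
    · █ █ █ ·
    · █ █ █ █
    · █ · · ·

Result: [[2,3],[2,4],[2,5],[3,5],[1,6],[2,6],[3,6],[1,7],[2,7],[3,7],[4,7],[1,8]]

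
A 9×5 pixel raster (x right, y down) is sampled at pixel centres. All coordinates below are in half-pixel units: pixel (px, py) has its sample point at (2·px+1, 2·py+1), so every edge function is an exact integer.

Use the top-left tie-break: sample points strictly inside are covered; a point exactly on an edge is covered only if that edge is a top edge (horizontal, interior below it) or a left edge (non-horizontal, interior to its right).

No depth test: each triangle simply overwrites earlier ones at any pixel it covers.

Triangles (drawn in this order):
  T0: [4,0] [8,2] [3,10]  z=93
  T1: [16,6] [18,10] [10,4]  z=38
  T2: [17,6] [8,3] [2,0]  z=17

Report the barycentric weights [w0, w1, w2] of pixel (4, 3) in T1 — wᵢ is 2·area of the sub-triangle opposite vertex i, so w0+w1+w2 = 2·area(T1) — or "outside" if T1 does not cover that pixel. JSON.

T0:
  2·area = 42
  edge (4, 0)→(8, 2): d=(4,2) right/bottom  bias=-1
  edge (8, 2)→(3, 10): d=(-5,8) right/bottom  bias=-1
  edge (3, 10)→(4, 0): d=(1,-10) top-left  bias=+0
    (2,0)@(5, 1): e=[2,29,11] → █
    (3,0)@(7, 1): e=[-2,13,31] → ·
    (2,1)@(5, 3): e=[10,19,13] → █
    (3,1)@(7, 3): e=[6,3,33] → █
    (4,1)@(9, 3): e=[2,-13,53] → ·
    (2,2)@(5, 5): e=[18,9,15] → █
    (3,2)@(7, 5): e=[14,-7,35] → ·
    (2,3)@(5, 7): e=[26,-1,17] → ·
  covered (4 px):
    · · █ · · · · · ·
    · · █ █ · · · · ·
    · · █ · · · · · ·
    · · · · · · · · ·
    · · · · · · · · ·
T1:
  2·area = 20
  edge (16, 6)→(18, 10): d=(2,4) right/bottom  bias=-1
  edge (18, 10)→(10, 4): d=(-8,-6) top-left  bias=+0
  edge (10, 4)→(16, 6): d=(6,2) right/bottom  bias=-1
    (0,0)@(1, 1): e=[50,-30,0] → ·  [on edge]
    (3,1)@(7, 3): e=[30,-10,0] → ·  [on edge]
    (6,2)@(13, 5): e=[10,10,0] → ·  [on edge]
    (7,3)@(15, 7): e=[6,6,8] → █
    (8,3)@(17, 7): e=[-2,18,4] → ·
    (7,4)@(15, 9): e=[10,-10,20] → ·
    (8,4)@(17, 9): e=[2,2,16] → █
  covered (2 px):
    · · · · · · · · ·
    · · · · · · · · ·
    · · · · · · · · ·
    · · · · · · · █ ·
    · · · · · · · · █
T2:
  2·area = 9
  edge (17, 6)→(8, 3): d=(-9,-3) top-left  bias=+0
  edge (8, 3)→(2, 0): d=(-6,-3) top-left  bias=+0
  edge (2, 0)→(17, 6): d=(15,6) right/bottom  bias=-1
    (4,1)@(9, 3): e=[3,3,3] → █
    (5,1)@(11, 3): e=[9,9,-9] → ·
    (4,2)@(9, 5): e=[-15,-9,33] → ·
  covered (1 px):
    · · · · · · · · ·
    · · · · █ · · · ·
    · · · · · · · · ·
    · · · · · · · · ·
    · · · · · · · · ·

Result: "outside"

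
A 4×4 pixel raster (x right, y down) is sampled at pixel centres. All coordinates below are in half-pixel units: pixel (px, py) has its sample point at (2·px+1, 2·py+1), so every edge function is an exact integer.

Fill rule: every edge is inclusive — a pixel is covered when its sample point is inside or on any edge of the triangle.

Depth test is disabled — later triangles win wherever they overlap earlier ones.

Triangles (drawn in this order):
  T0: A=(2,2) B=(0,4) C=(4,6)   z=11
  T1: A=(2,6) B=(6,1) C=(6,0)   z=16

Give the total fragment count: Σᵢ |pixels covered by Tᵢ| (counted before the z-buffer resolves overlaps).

T0:
  2·area = 12  (B↔C swapped to make it positive)
  edge (2, 2)→(4, 6): d=(2,4) inclusive
  edge (4, 6)→(0, 4): d=(-4,-2) inclusive
  edge (0, 4)→(2, 2): d=(2,-2) inclusive
    (1,0)@(3, 1): e=[-6,18,0] → .  [on edge]
    (0,1)@(1, 3): e=[6,6,0] → X  [on edge]
    (1,1)@(3, 3): e=[-2,10,4] → .
    (0,2)@(1, 5): e=[10,-2,4] → .
    (1,2)@(3, 5): e=[2,2,8] → X
    (2,2)@(5, 5): e=[-6,6,12] → .
    (1,3)@(3, 7): e=[6,-6,12] → .
  covered (2 px):
    . . . .
    X . . .
    . X . .
    . . . .
T1:
  2·area = 4  (B↔C swapped to make it positive)
  edge (2, 6)→(6, 0): d=(4,-6) inclusive
  edge (6, 0)→(6, 1): d=(0,1) inclusive
  edge (6, 1)→(2, 6): d=(-4,5) inclusive
  covered (0 px):
    . . . .
    . . . .
    . . . .
    . . . .

Answer: 2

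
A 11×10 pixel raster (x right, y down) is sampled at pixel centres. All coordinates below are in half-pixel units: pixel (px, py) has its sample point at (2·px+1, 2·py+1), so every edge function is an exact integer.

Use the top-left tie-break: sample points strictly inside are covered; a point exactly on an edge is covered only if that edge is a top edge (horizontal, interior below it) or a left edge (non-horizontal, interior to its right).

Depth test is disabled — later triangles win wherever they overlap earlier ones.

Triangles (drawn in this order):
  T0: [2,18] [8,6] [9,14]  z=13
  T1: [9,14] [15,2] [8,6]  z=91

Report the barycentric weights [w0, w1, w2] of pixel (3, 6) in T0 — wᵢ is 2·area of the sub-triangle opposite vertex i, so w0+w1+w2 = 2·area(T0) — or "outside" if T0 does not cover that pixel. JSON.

T0:
  2·area = 60
  edge (2, 18)→(8, 6): d=(6,-12) top-left  bias=+0
  edge (8, 6)→(9, 14): d=(1,8) right/bottom  bias=-1
  edge (9, 14)→(2, 18): d=(-7,4) right/bottom  bias=-1
    (3,4)@(7, 9): e=[6,11,43] → X
    (4,4)@(9, 9): e=[30,-5,35] → .
    (3,5)@(7, 11): e=[18,13,29] → X
    (4,5)@(9, 11): e=[42,-3,21] → .
    (2,6)@(5, 13): e=[6,31,23] → X
    (4,6)@(9, 13): e=[54,-1,7] → .
    (2,7)@(5, 15): e=[18,33,9] → X
    (4,7)@(9, 15): e=[66,1,-7] → .
    (1,8)@(3, 17): e=[6,51,3] → X
    (2,8)@(5, 17): e=[30,35,-5] → .
    (3,8)@(7, 17): e=[54,19,-13] → .
    (1,9)@(3, 19): e=[18,53,-11] → .
  covered (7 px):
    . . . . . . . . . . .
    . . . . . . . . . . .
    . . . . . . . . . . .
    . . . . . . . . . . .
    . . . X . . . . . . .
    . . . X . . . . . . .
    . . X X . . . . . . .
    . . X X . . . . . . .
    . X . . . . . . . . .
    . . . . . . . . . . .
T1:
  2·area = 60  (B↔C swapped to make it positive)
  edge (9, 14)→(8, 6): d=(-1,-8) top-left  bias=+0
  edge (8, 6)→(15, 2): d=(7,-4) top-left  bias=+0
  edge (15, 2)→(9, 14): d=(-6,12) right/bottom  bias=-1
    (5,2)@(11, 5): e=[25,5,30] → X
    (6,2)@(13, 5): e=[41,13,6] → X
    (7,2)@(15, 5): e=[57,21,-18] → .
    (4,3)@(9, 7): e=[7,11,42] → X
    (6,3)@(13, 7): e=[39,27,-6] → .
    (4,4)@(9, 9): e=[5,25,30] → X
    (6,4)@(13, 9): e=[37,41,-18] → .
    (4,5)@(9, 11): e=[3,39,18] → X
    (5,5)@(11, 11): e=[19,47,-6] → .
    (4,6)@(9, 13): e=[1,53,6] → X
    (5,6)@(11, 13): e=[17,61,-18] → .
    (4,7)@(9, 15): e=[-1,67,-6] → .
  covered (8 px):
    . . . . . . . . . . .
    . . . . . . . . . . .
    . . . . . X X . . . .
    . . . . X X . . . . .
    . . . . X X . . . . .
    . . . . X . . . . . .
    . . . . X . . . . . .
    . . . . . . . . . . .
    . . . . . . . . . . .
    . . . . . . . . . . .

Final: [15,15,30]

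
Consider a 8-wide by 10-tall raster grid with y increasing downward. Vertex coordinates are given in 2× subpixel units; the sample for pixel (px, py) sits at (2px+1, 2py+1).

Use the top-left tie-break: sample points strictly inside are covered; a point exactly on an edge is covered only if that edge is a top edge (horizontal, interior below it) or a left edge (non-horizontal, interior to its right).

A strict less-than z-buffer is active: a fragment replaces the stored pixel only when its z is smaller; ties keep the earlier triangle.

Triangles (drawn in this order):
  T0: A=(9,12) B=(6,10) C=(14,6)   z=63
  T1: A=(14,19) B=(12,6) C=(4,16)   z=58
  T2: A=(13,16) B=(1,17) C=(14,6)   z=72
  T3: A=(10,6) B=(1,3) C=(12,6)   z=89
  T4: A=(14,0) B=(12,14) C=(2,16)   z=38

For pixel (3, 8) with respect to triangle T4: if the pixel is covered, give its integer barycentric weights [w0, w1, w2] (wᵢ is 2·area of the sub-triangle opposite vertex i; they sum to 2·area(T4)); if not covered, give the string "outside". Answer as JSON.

T0:
  2·area = 28
  edge (9, 12)→(6, 10): d=(-3,-2) top-left  bias=+0
  edge (6, 10)→(14, 6): d=(8,-4) top-left  bias=+0
  edge (14, 6)→(9, 12): d=(-5,6) right/bottom  bias=-1
    (6,3)@(13, 7): e=[23,4,1] → #
    (7,3)@(15, 7): e=[27,12,-11] → ·
    (4,4)@(9, 9): e=[9,4,15] → #
    (5,4)@(11, 9): e=[13,12,3] → #
    (6,4)@(13, 9): e=[17,20,-9] → ·
    (4,5)@(9, 11): e=[3,20,5] → #
    (5,5)@(11, 11): e=[7,28,-7] → ·
    (4,6)@(9, 13): e=[-3,36,-5] → ·
  covered (4 px):
    · · · · · · · ·
    · · · · · · · ·
    · · · · · · · ·
    · · · · · · # ·
    · · · · # # · ·
    · · · · # · · ·
    · · · · · · · ·
    · · · · · · · ·
    · · · · · · · ·
    · · · · · · · ·
T1:
  2·area = 124  (B↔C swapped to make it positive)
  edge (14, 19)→(4, 16): d=(-10,-3) top-left  bias=+0
  edge (4, 16)→(12, 6): d=(8,-10) top-left  bias=+0
  edge (12, 6)→(14, 19): d=(2,13) right/bottom  bias=-1
    (5,4)@(11, 9): e=[91,14,19] → #
    (6,4)@(13, 9): e=[97,34,-7] → ·
    (4,5)@(9, 11): e=[65,10,49] → #
    (6,5)@(13, 11): e=[77,50,-3] → ·
    (3,6)@(7, 13): e=[39,6,79] → #
    (6,6)@(13, 13): e=[57,66,1] → #
    (7,6)@(15, 13): e=[63,86,-25] → ·
    (2,7)@(5, 15): e=[13,2,109] → #
    (7,7)@(15, 15): e=[43,102,-21] → ·
    (2,8)@(5, 17): e=[-7,18,113] → ·
    (3,8)@(7, 17): e=[-1,38,87] → ·
    (4,8)@(9, 17): e=[5,58,61] → #
  covered (15 px):
    · · · · · · · ·
    · · · · · · · ·
    · · · · · · · ·
    · · · · · · · ·
    · · · · · # · ·
    · · · · # # · ·
    · · · # # # # ·
    · · # # # # # ·
    · · · · # # # ·
    · · · · · · · ·
T2:
  2·area = 119
  edge (13, 16)→(1, 17): d=(-12,1) right/bottom  bias=-1
  edge (1, 17)→(14, 6): d=(13,-11) top-left  bias=+0
  edge (14, 6)→(13, 16): d=(-1,10) right/bottom  bias=-1
    (6,3)@(13, 7): e=[108,2,9] → #
    (7,3)@(15, 7): e=[106,24,-11] → ·
    (5,4)@(11, 9): e=[86,6,27] → #
    (7,4)@(15, 9): e=[82,50,-13] → ·
    (4,5)@(9, 11): e=[64,10,45] → #
    (7,5)@(15, 11): e=[58,76,-15] → ·
    (3,6)@(7, 13): e=[42,14,63] → #
    (7,6)@(15, 13): e=[34,102,-17] → ·
    (2,7)@(5, 15): e=[20,18,81] → #
    (7,7)@(15, 15): e=[10,128,-19] → ·
    (0,8)@(1, 17): e=[0,0,119] → ·  [on edge]
    (2,8)@(5, 17): e=[-4,44,79] → ·
  covered (15 px):
    · · · · · · · ·
    · · · · · · · ·
    · · · · · · · ·
    · · · · · · # ·
    · · · · · # # ·
    · · · · # # # ·
    · · · # # # # ·
    · · # # # # # ·
    · · · · · · · ·
    · · · · · · · ·
T3:
  2·area = 6
  edge (10, 6)→(1, 3): d=(-9,-3) top-left  bias=+0
  edge (1, 3)→(12, 6): d=(11,3) right/bottom  bias=-1
  edge (12, 6)→(10, 6): d=(-2,0) right/bottom  bias=-1
    (0,1)@(1, 3): e=[0,0,6] → ·  [on edge]
    (3,2)@(7, 5): e=[0,4,2] → #  [on edge]
    (4,2)@(9, 5): e=[6,-2,2] → ·
    (3,3)@(7, 7): e=[-18,26,-2] → ·
    (6,3)@(13, 7): e=[0,8,-2] → ·  [on edge]
  covered (1 px):
    · · · · · · · ·
    · · · · · · · ·
    · · · # · · · ·
    · · · · · · · ·
    · · · · · · · ·
    · · · · · · · ·
    · · · · · · · ·
    · · · · · · · ·
    · · · · · · · ·
    · · · · · · · ·
T4:
  2·area = 136
  edge (14, 0)→(12, 14): d=(-2,14) right/bottom  bias=-1
  edge (12, 14)→(2, 16): d=(-10,2) right/bottom  bias=-1
  edge (2, 16)→(14, 0): d=(12,-16) top-left  bias=+0
    (6,1)@(13, 3): e=[8,108,20] → #
    (7,1)@(15, 3): e=[-20,104,52] → ·
    (5,2)@(11, 5): e=[32,92,12] → #
    (7,2)@(15, 5): e=[-24,84,76] → ·
    (4,3)@(9, 7): e=[56,76,4] → #
    (6,3)@(13, 7): e=[0,68,68] → ·  [on edge]
    (4,4)@(9, 9): e=[52,56,28] → #
    (6,4)@(13, 9): e=[-4,48,92] → ·
    (3,5)@(7, 11): e=[76,40,20] → #
    (6,5)@(13, 11): e=[-8,28,116] → ·
    (2,6)@(5, 13): e=[100,24,12] → #
    (6,6)@(13, 13): e=[-12,8,140] → ·
    (3,7)@(7, 15): e=[68,0,68] → ·  [on edge]
  covered (16 px):
    · · · · · · · ·
    · · · · · · # ·
    · · · · · # # ·
    · · · · # # · ·
    · · · · # # · ·
    · · · # # # · ·
    · · # # # # · ·
    · # # · · · · ·
    · · · · · · · ·
    · · · · · · · ·

Final: "outside"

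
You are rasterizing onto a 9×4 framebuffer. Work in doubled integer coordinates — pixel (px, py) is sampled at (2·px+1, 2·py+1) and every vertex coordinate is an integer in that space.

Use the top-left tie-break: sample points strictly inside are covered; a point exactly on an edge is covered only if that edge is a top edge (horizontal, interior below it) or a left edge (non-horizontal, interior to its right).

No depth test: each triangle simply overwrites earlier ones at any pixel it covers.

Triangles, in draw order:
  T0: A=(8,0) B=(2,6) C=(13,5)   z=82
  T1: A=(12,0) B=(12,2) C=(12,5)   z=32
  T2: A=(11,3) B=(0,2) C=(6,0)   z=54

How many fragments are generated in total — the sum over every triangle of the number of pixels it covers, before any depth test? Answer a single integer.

T0:
  2·area = 60  (B↔C swapped to make it positive)
  edge (8, 0)→(13, 5): d=(5,5) right/bottom  bias=-1
  edge (13, 5)→(2, 6): d=(-11,1) right/bottom  bias=-1
  edge (2, 6)→(8, 0): d=(6,-6) top-left  bias=+0
    (3,0)@(7, 1): e=[10,50,0] → █  [on edge]
    (4,0)@(9, 1): e=[0,48,12] → ·  [on edge]
    (2,1)@(5, 3): e=[30,30,0] → █  [on edge]
    (4,1)@(9, 3): e=[10,26,24] → █
    (5,1)@(11, 3): e=[0,24,36] → ·  [on edge]
    (1,2)@(3, 5): e=[50,10,0] → █  [on edge]
    (5,2)@(11, 5): e=[10,2,48] → █
    (6,2)@(13, 5): e=[0,0,60] → ·  [on edge]
    (0,3)@(1, 7): e=[70,-10,0] → ·  [on edge]
    (1,3)@(3, 7): e=[60,-12,12] → ·
    (2,3)@(5, 7): e=[50,-14,24] → ·
    (3,3)@(7, 7): e=[40,-16,36] → ·
    (7,3)@(15, 7): e=[0,-24,84] → ·  [on edge]
  covered (9 px):
    · · · █ · · · · ·
    · · █ █ █ · · · ·
    · █ █ █ █ █ · · ·
    · · · · · · · · ·
T1:
  degenerate (2·area = 0) — covers nothing
T2:
  2·area = 28
  edge (11, 3)→(0, 2): d=(-11,-1) top-left  bias=+0
  edge (0, 2)→(6, 0): d=(6,-2) top-left  bias=+0
  edge (6, 0)→(11, 3): d=(5,3) right/bottom  bias=-1
    (1,0)@(3, 1): e=[14,0,14] → █  [on edge]
    (2,0)@(5, 1): e=[16,4,8] → █
    (3,0)@(7, 1): e=[18,8,2] → █
    (4,0)@(9, 1): e=[20,12,-4] → ·
    (1,1)@(3, 3): e=[-8,12,24] → ·
    (2,1)@(5, 3): e=[-6,16,18] → ·
    (3,1)@(7, 3): e=[-4,20,12] → ·
    (5,1)@(11, 3): e=[0,28,0] → ·  [on edge]
  covered (3 px):
    · █ █ █ · · · · ·
    · · · · · · · · ·
    · · · · · · · · ·
    · · · · · · · · ·

Answer: 12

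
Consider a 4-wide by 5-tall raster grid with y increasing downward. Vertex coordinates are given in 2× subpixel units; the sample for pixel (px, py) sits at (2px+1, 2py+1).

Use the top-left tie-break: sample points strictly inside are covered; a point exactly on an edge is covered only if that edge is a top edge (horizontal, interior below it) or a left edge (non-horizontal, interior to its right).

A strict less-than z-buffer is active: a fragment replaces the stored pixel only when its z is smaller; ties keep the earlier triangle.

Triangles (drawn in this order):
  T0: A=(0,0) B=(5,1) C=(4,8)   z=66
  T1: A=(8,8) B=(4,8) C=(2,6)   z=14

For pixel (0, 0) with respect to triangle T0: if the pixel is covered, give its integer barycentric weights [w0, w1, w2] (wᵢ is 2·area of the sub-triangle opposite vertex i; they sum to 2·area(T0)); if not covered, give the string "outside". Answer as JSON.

T0:
  2·area = 36
  edge (0, 0)→(5, 1): d=(5,1) right/bottom  bias=-1
  edge (5, 1)→(4, 8): d=(-1,7) right/bottom  bias=-1
  edge (4, 8)→(0, 0): d=(-4,-8) top-left  bias=+0
    (0,0)@(1, 1): e=[4,28,4] → X
    (1,0)@(3, 1): e=[2,14,20] → X
    (2,0)@(5, 1): e=[0,0,36] → .  [on edge]
    (0,1)@(1, 3): e=[14,26,-4] → .
    (1,1)@(3, 3): e=[12,12,12] → X
    (2,1)@(5, 3): e=[10,-2,28] → .
    (1,2)@(3, 5): e=[22,10,4] → X
    (2,2)@(5, 5): e=[20,-4,20] → .
    (1,3)@(3, 7): e=[32,8,-4] → .
  covered (4 px):
    X X . .
    . X . .
    . X . .
    . . . .
    . . . .
T1:
  2·area = 8
  edge (8, 8)→(4, 8): d=(-4,0) right/bottom  bias=-1
  edge (4, 8)→(2, 6): d=(-2,-2) top-left  bias=+0
  edge (2, 6)→(8, 8): d=(6,2) right/bottom  bias=-1
    (0,2)@(1, 5): e=[12,0,-4] → .  [on edge]
    (1,3)@(3, 7): e=[4,0,4] → X  [on edge]
    (2,3)@(5, 7): e=[4,4,0] → .  [on edge]
    (1,4)@(3, 9): e=[-4,-4,16] → .
    (2,4)@(5, 9): e=[-4,0,12] → .  [on edge]
  covered (1 px):
    . . . .
    . . . .
    . . . .
    . X . .
    . . . .

Result: [28,4,4]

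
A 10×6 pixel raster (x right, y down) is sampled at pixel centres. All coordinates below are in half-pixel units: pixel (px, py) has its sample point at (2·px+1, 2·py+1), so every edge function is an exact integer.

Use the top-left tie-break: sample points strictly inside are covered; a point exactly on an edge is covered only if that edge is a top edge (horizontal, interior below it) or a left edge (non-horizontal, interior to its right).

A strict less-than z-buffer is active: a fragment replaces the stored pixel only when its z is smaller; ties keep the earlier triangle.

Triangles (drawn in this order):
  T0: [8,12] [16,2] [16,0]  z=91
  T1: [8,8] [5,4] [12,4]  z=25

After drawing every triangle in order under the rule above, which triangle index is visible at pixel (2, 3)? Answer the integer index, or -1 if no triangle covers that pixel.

T0:
  2·area = 16  (B↔C swapped to make it positive)
  edge (8, 12)→(16, 0): d=(8,-12) top-left  bias=+0
  edge (16, 0)→(16, 2): d=(0,2) right/bottom  bias=-1
  edge (16, 2)→(8, 12): d=(-8,10) right/bottom  bias=-1
    (7,1)@(15, 3): e=[12,2,2] → █
    (8,1)@(17, 3): e=[36,-2,-18] → ·
    (6,2)@(13, 5): e=[4,6,6] → █
    (7,2)@(15, 5): e=[28,2,-14] → ·
    (6,3)@(13, 7): e=[20,6,-10] → ·
  covered (2 px):
    · · · · · · · · · ·
    · · · · · · · █ · ·
    · · · · · · █ · · ·
    · · · · · · · · · ·
    · · · · · · · · · ·
    · · · · · · · · · ·
T1:
  2·area = 28
  edge (8, 8)→(5, 4): d=(-3,-4) top-left  bias=+0
  edge (5, 4)→(12, 4): d=(7,0) top-left  bias=+0
  edge (12, 4)→(8, 8): d=(-4,4) right/bottom  bias=-1
    (7,0)@(15, 1): e=[49,-21,0] → ·  [on edge]
    (6,1)@(13, 3): e=[35,-7,0] → ·  [on edge]
    (3,2)@(7, 5): e=[5,7,16] → █
    (4,2)@(9, 5): e=[13,7,8] → █
    (5,2)@(11, 5): e=[21,7,0] → ·  [on edge]
    (3,3)@(7, 7): e=[-1,21,8] → ·
    (4,3)@(9, 7): e=[7,21,0] → ·  [on edge]
    (3,4)@(7, 9): e=[-7,35,0] → ·  [on edge]
    (2,5)@(5, 11): e=[-21,49,0] → ·  [on edge]
  covered (2 px):
    · · · · · · · · · ·
    · · · · · · · · · ·
    · · · █ █ · · · · ·
    · · · · · · · · · ·
    · · · · · · · · · ·
    · · · · · · · · · ·

Z-buffer (winner per pixel, '.' = empty):
  . . . . . . . . . .
  . . . . . . . 0 . .
  . . . 1 1 . 0 . . .
  . . . . . . . . . .
  . . . . . . . . . .
  . . . . . . . . . .

Final: -1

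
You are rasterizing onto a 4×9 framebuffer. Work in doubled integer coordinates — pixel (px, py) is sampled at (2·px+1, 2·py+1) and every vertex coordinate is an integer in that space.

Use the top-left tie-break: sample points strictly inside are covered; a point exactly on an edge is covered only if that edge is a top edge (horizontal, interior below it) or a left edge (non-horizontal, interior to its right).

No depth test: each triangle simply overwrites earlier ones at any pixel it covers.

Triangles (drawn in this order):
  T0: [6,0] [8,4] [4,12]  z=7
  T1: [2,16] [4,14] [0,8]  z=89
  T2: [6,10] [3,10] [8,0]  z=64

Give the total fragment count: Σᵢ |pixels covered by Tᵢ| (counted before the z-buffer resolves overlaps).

T0:
  2·area = 32
  edge (6, 0)→(8, 4): d=(2,4) right/bottom  bias=-1
  edge (8, 4)→(4, 12): d=(-4,8) right/bottom  bias=-1
  edge (4, 12)→(6, 0): d=(2,-12) top-left  bias=+0
    (3,1)@(7, 3): e=[2,12,18] → █
    (3,2)@(7, 5): e=[6,4,22] → █
    (2,3)@(5, 7): e=[18,12,2] → █
    (3,3)@(7, 7): e=[10,-4,26] → ·
    (2,4)@(5, 9): e=[22,4,6] → █
    (3,4)@(7, 9): e=[14,-12,30] → ·
    (2,5)@(5, 11): e=[26,-4,10] → ·
  covered (4 px):
    · · · ·
    · · · █
    · · · █
    · · █ ·
    · · █ ·
    · · · ·
    · · · ·
    · · · ·
    · · · ·
T1:
  2·area = 20  (B↔C swapped to make it positive)
  edge (2, 16)→(0, 8): d=(-2,-8) top-left  bias=+0
  edge (0, 8)→(4, 14): d=(4,6) right/bottom  bias=-1
  edge (4, 14)→(2, 16): d=(-2,2) right/bottom  bias=-1
    (0,5)@(1, 11): e=[2,6,12] → █
    (1,5)@(3, 11): e=[18,-6,8] → ·
    (3,5)@(7, 11): e=[50,-30,0] → ·  [on edge]
    (0,6)@(1, 13): e=[-2,14,8] → ·
    (1,6)@(3, 13): e=[14,2,4] → █
    (2,6)@(5, 13): e=[30,-10,0] → ·  [on edge]
    (1,7)@(3, 15): e=[10,10,0] → ·  [on edge]
    (0,8)@(1, 17): e=[-10,30,0] → ·  [on edge]
  covered (2 px):
    · · · ·
    · · · ·
    · · · ·
    · · · ·
    · · · ·
    █ · · ·
    · █ · ·
    · · · ·
    · · · ·
T2:
  2·area = 30
  edge (6, 10)→(3, 10): d=(-3,0) right/bottom  bias=-1
  edge (3, 10)→(8, 0): d=(5,-10) top-left  bias=+0
  edge (8, 0)→(6, 10): d=(-2,10) right/bottom  bias=-1
    (3,1)@(7, 3): e=[21,5,4] → █
    (3,2)@(7, 5): e=[15,15,0] → ·  [on edge]
    (2,3)@(5, 7): e=[9,5,16] → █
    (3,3)@(7, 7): e=[9,25,-4] → ·
    (2,4)@(5, 9): e=[3,15,12] → █
    (3,4)@(7, 9): e=[3,35,-8] → ·
    (2,5)@(5, 11): e=[-3,25,8] → ·
    (2,7)@(5, 15): e=[-15,45,0] → ·  [on edge]
  covered (3 px):
    · · · ·
    · · · █
    · · · ·
    · · █ ·
    · · █ ·
    · · · ·
    · · · ·
    · · · ·
    · · · ·

Answer: 9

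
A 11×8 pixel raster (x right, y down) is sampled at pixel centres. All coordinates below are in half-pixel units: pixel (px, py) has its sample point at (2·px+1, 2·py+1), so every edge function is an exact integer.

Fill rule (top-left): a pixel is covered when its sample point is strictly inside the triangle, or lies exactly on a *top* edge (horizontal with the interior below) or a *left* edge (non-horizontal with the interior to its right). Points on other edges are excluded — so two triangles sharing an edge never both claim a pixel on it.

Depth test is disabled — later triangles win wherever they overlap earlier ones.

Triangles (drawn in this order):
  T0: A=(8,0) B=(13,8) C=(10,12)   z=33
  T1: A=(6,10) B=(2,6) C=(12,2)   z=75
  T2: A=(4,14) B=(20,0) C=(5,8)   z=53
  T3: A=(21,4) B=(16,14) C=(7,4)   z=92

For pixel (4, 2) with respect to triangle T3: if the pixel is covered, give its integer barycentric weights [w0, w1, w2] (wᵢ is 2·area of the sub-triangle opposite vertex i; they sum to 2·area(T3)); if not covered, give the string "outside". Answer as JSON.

T0:
  2·area = 44
  edge (8, 0)→(13, 8): d=(5,8) right/bottom  bias=-1
  edge (13, 8)→(10, 12): d=(-3,4) right/bottom  bias=-1
  edge (10, 12)→(8, 0): d=(-2,-12) top-left  bias=+0
    (4,1)@(9, 3): e=[7,31,6] → █
    (5,1)@(11, 3): e=[-9,23,30] → ·
    (4,2)@(9, 5): e=[17,25,2] → █
    (5,2)@(11, 5): e=[1,17,26] → █
    (6,2)@(13, 5): e=[-15,9,50] → ·
    (4,3)@(9, 7): e=[27,19,-2] → ·
    (5,3)@(11, 7): e=[11,11,22] → █
    (6,3)@(13, 7): e=[-5,3,46] → ·
    (5,4)@(11, 9): e=[21,5,18] → █
    (6,4)@(13, 9): e=[5,-3,42] → ·
    (5,5)@(11, 11): e=[31,-1,14] → ·
  covered (5 px):
    · · · · · · · · · · ·
    · · · · █ · · · · · ·
    · · · · █ █ · · · · ·
    · · · · · █ · · · · ·
    · · · · · █ · · · · ·
    · · · · · · · · · · ·
    · · · · · · · · · · ·
    · · · · · · · · · · ·
T1:
  2·area = 56
  edge (6, 10)→(2, 6): d=(-4,-4) top-left  bias=+0
  edge (2, 6)→(12, 2): d=(10,-4) top-left  bias=+0
  edge (12, 2)→(6, 10): d=(-6,8) right/bottom  bias=-1
    (5,1)@(11, 3): e=[48,6,2] → █
    (6,1)@(13, 3): e=[56,14,-14] → ·
    (0,2)@(1, 5): e=[0,-14,70] → ·  [on edge]
    (2,2)@(5, 5): e=[16,2,38] → █
    (3,2)@(7, 5): e=[24,10,22] → █
    (4,2)@(9, 5): e=[32,18,6] → █
    (5,2)@(11, 5): e=[40,26,-10] → ·
    (1,3)@(3, 7): e=[0,14,42] → █  [on edge]
    (4,3)@(9, 7): e=[24,38,-6] → ·
    (1,4)@(3, 9): e=[-8,34,30] → ·
    (2,4)@(5, 9): e=[0,42,14] → █  [on edge]
    (3,4)@(7, 9): e=[8,50,-2] → ·
    (3,5)@(7, 11): e=[0,70,-14] → ·  [on edge]
    (4,6)@(9, 13): e=[0,98,-42] → ·  [on edge]
    (5,7)@(11, 15): e=[0,126,-70] → ·  [on edge]
  covered (8 px):
    · · · · · · · · · · ·
    · · · · · █ · · · · ·
    · · █ █ █ · · · · · ·
    · █ █ █ · · · · · · ·
    · · █ · · · · · · · ·
    · · · · · · · · · · ·
    · · · · · · · · · · ·
    · · · · · · · · · · ·
T2:
  2·area = 82  (B↔C swapped to make it positive)
  edge (4, 14)→(5, 8): d=(1,-6) top-left  bias=+0
  edge (5, 8)→(20, 0): d=(15,-8) top-left  bias=+0
  edge (20, 0)→(4, 14): d=(-16,14) right/bottom  bias=-1
    (7,1)@(15, 3): e=[55,5,22] → █
    (8,1)@(17, 3): e=[67,21,-6] → ·
    (5,2)@(11, 5): e=[33,3,46] → █
    (6,2)@(13, 5): e=[45,19,18] → █
    (7,2)@(15, 5): e=[57,35,-10] → ·
    (3,3)@(7, 7): e=[11,1,70] → █
    (4,3)@(9, 7): e=[23,17,42] → █
    (6,3)@(13, 7): e=[47,49,-14] → ·
    (2,4)@(5, 9): e=[1,15,66] → █
    (5,4)@(11, 9): e=[37,63,-18] → ·
    (2,5)@(5, 11): e=[3,45,34] → █
    (4,5)@(9, 11): e=[27,77,-22] → ·
  covered (12 px):
    · · · · · · · · · · ·
    · · · · · · · █ · · ·
    · · · · · █ █ · · · ·
    · · · █ █ █ · · · · ·
    · · █ █ █ · · · · · ·
    · · █ █ · · · · · · ·
    · · █ · · · · · · · ·
    · · · · · · · · · · ·
T3:
  2·area = 140
  edge (21, 4)→(16, 14): d=(-5,10) right/bottom  bias=-1
  edge (16, 14)→(7, 4): d=(-9,-10) top-left  bias=+0
  edge (7, 4)→(21, 4): d=(14,0) top-left  bias=+0
    (4,2)@(9, 5): e=[115,11,14] → █
    (5,2)@(11, 5): e=[95,31,14] → █
    (6,2)@(13, 5): e=[75,51,14] → █
    (7,2)@(15, 5): e=[55,71,14] → █
    (8,2)@(17, 5): e=[35,91,14] → █
    (9,2)@(19, 5): e=[15,111,14] → █
    (10,2)@(21, 5): e=[-5,131,14] → ·
    (4,3)@(9, 7): e=[105,-7,42] → ·
    (5,3)@(11, 7): e=[85,13,42] → █
    (10,3)@(21, 7): e=[-15,113,42] → ·
    (5,4)@(11, 9): e=[75,-5,70] → ·
    (6,4)@(13, 9): e=[55,15,70] → █
  covered (16 px):
    · · · · · · · · · · ·
    · · · · · · · · · · ·
    · · · · █ █ █ █ █ █ ·
    · · · · · █ █ █ █ █ ·
    · · · · · · █ █ █ · ·
    · · · · · · · █ █ · ·
    · · · · · · · · · · ·
    · · · · · · · · · · ·

Answer: [11,14,115]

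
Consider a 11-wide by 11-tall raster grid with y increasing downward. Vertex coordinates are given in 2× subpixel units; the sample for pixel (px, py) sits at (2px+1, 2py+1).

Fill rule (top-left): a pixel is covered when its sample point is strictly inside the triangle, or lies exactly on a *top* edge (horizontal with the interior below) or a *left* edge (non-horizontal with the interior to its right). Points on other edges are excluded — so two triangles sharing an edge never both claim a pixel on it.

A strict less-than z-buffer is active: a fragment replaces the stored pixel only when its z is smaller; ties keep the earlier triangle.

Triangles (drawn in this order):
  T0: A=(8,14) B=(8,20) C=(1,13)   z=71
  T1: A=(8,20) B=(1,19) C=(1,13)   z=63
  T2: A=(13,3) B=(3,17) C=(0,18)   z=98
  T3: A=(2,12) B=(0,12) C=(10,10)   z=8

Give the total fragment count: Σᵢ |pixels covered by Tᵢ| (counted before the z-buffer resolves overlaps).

T0:
  2·area = 42
  edge (8, 14)→(8, 20): d=(0,6) right/bottom  bias=-1
  edge (8, 20)→(1, 13): d=(-7,-7) top-left  bias=+0
  edge (1, 13)→(8, 14): d=(7,1) right/bottom  bias=-1
    (0,6)@(1, 13): e=[42,0,0] → ·  [on edge]
    (1,7)@(3, 15): e=[30,0,12] → #  [on edge]
    (2,7)@(5, 15): e=[18,14,10] → #
    (3,7)@(7, 15): e=[6,28,8] → #
    (4,7)@(9, 15): e=[-6,42,6] → ·
    (7,7)@(15, 15): e=[-42,84,0] → ·  [on edge]
    (1,8)@(3, 17): e=[30,-14,26] → ·
    (2,8)@(5, 17): e=[18,0,24] → #  [on edge]
    (4,8)@(9, 17): e=[-6,28,20] → ·
    (2,9)@(5, 19): e=[18,-14,38] → ·
    (3,9)@(7, 19): e=[6,0,36] → #  [on edge]
    (4,9)@(9, 19): e=[-6,14,34] → ·
    (4,10)@(9, 21): e=[-6,0,48] → ·  [on edge]
  covered (6 px):
    · · · · · · · · · · ·
    · · · · · · · · · · ·
    · · · · · · · · · · ·
    · · · · · · · · · · ·
    · · · · · · · · · · ·
    · · · · · · · · · · ·
    · · · · · · · · · · ·
    · # # # · · · · · · ·
    · · # # · · · · · · ·
    · · · # · · · · · · ·
    · · · · · · · · · · ·
T1:
  2·area = 42
  edge (8, 20)→(1, 19): d=(-7,-1) top-left  bias=+0
  edge (1, 19)→(1, 13): d=(0,-6) top-left  bias=+0
  edge (1, 13)→(8, 20): d=(7,7) right/bottom  bias=-1
    (0,0)@(1, 1): e=[126,0,-84] → ·  [on edge]
    (0,1)@(1, 3): e=[112,0,-70] → ·  [on edge]
    (0,2)@(1, 5): e=[98,0,-56] → ·  [on edge]
    (0,3)@(1, 7): e=[84,0,-42] → ·  [on edge]
    (0,4)@(1, 9): e=[70,0,-28] → ·  [on edge]
    (0,5)@(1, 11): e=[56,0,-14] → ·  [on edge]
    (0,6)@(1, 13): e=[42,0,0] → ·  [on edge]
    (0,7)@(1, 15): e=[28,0,14] → #  [on edge]
    (1,7)@(3, 15): e=[30,12,0] → ·  [on edge]
    (0,8)@(1, 17): e=[14,0,28] → #  [on edge]
    (1,8)@(3, 17): e=[16,12,14] → #
    (2,8)@(5, 17): e=[18,24,0] → ·  [on edge]
    (0,9)@(1, 19): e=[0,0,42] → #  [on edge]
    (3,9)@(7, 19): e=[6,36,0] → ·  [on edge]
    (0,10)@(1, 21): e=[-14,0,56] → ·  [on edge]
    (4,10)@(9, 21): e=[-6,48,0] → ·  [on edge]
    (7,10)@(15, 21): e=[0,84,-42] → ·  [on edge]
  covered (6 px):
    · · · · · · · · · · ·
    · · · · · · · · · · ·
    · · · · · · · · · · ·
    · · · · · · · · · · ·
    · · · · · · · · · · ·
    · · · · · · · · · · ·
    · · · · · · · · · · ·
    # · · · · · · · · · ·
    # # · · · · · · · · ·
    # # # · · · · · · · ·
    · · · · · · · · · · ·
T2:
  2·area = 32
  edge (13, 3)→(3, 17): d=(-10,14) right/bottom  bias=-1
  edge (3, 17)→(0, 18): d=(-3,1) right/bottom  bias=-1
  edge (0, 18)→(13, 3): d=(13,-15) top-left  bias=+0
    (6,1)@(13, 3): e=[0,32,0] → ·  [on edge]
    (3,5)@(7, 11): e=[4,14,14] → #
    (4,5)@(9, 11): e=[-24,12,44] → ·
    (10,5)@(21, 11): e=[-192,0,224] → ·  [on edge]
    (2,6)@(5, 13): e=[12,10,10] → #
    (3,6)@(7, 13): e=[-16,8,40] → ·
    (7,6)@(15, 13): e=[-128,0,160] → ·  [on edge]
    (1,7)@(3, 15): e=[20,6,6] → #
    (2,7)@(5, 15): e=[-8,4,36] → ·
    (4,7)@(9, 15): e=[-64,0,96] → ·  [on edge]
    (0,8)@(1, 17): e=[28,2,2] → #
    (1,8)@(3, 17): e=[0,0,32] → ·  [on edge]
  covered (4 px):
    · · · · · · · · · · ·
    · · · · · · · · · · ·
    · · · · · · · · · · ·
    · · · · · · · · · · ·
    · · · · · · · · · · ·
    · · · # · · · · · · ·
    · · # · · · · · · · ·
    · # · · · · · · · · ·
    # · · · · · · · · · ·
    · · · · · · · · · · ·
    · · · · · · · · · · ·
T3:
  2·area = 4
  edge (2, 12)→(0, 12): d=(-2,0) right/bottom  bias=-1
  edge (0, 12)→(10, 10): d=(10,-2) top-left  bias=+0
  edge (10, 10)→(2, 12): d=(-8,2) right/bottom  bias=-1
    (7,4)@(15, 9): e=[6,0,-2] → ·  [on edge]
    (2,5)@(5, 11): e=[2,0,2] → #  [on edge]
    (3,5)@(7, 11): e=[2,4,-2] → ·
    (2,6)@(5, 13): e=[-2,20,-14] → ·
  covered (1 px):
    · · · · · · · · · · ·
    · · · · · · · · · · ·
    · · · · · · · · · · ·
    · · · · · · · · · · ·
    · · · · · · · · · · ·
    · · # · · · · · · · ·
    · · · · · · · · · · ·
    · · · · · · · · · · ·
    · · · · · · · · · · ·
    · · · · · · · · · · ·
    · · · · · · · · · · ·

Final: 17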